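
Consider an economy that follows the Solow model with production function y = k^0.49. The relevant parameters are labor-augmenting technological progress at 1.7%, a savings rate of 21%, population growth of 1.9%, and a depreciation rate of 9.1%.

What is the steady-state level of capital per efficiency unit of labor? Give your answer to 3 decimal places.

Steady state requires s·f(k) = (n + g + δ)·k, i.e. s·k^α = (n + g + δ)·k.
Rearranging, k^(1−α) = s / (n + g + δ).
k^0.51 = 0.21 / (0.019 + 0.017 + 0.091) = 0.21 / 0.127 = 1.6535
k* = 1.6535^(1/0.51) ≈ 2.6807

k* = 2.681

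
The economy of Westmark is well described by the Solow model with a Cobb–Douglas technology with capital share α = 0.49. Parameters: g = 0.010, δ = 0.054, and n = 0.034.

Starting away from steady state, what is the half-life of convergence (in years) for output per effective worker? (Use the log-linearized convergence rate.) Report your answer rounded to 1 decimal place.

Near the steady state the convergence rate is λ = (1 − α)(n + g + δ).
λ = (1 − 0.49) × 0.098 = 0.51 × 0.098 = 0.04998
Half-life = ln 2 / λ = 0.6931 / 0.04998 ≈ 13.87 years

about 13.9 years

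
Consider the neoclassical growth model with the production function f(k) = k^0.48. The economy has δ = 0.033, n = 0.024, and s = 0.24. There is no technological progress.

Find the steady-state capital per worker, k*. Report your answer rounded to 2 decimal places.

k* ≈ 15.87

Steady state requires s·f(k) = (n + δ)·k, i.e. s·k^α = (n + δ)·k.
Dividing both sides by k: k^(1−α) = s / (n + δ).
k^0.52 = 0.24 / (0.024 + 0.033) = 0.24 / 0.057 = 4.2105
k* = 4.2105^(1/0.52) ≈ 15.8724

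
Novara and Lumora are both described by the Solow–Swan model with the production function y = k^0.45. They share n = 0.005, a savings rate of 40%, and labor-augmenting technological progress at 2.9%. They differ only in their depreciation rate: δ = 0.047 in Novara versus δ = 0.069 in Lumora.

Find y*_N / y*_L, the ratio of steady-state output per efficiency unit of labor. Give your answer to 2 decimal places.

Steady-state y* = [s/(n + g + δ)]^(α/(1−α)), so the ratio is [ (s_N/(n + g + δ)_N) / (s_L/(n + g + δ)_L) ]^0.8182.
s_N/(n + g + δ)_N = 0.40/0.081 = 4.9383; s_L/(n + g + δ)_L = 0.40/0.103 = 3.8835.
Ratio = (4.9383/3.8835)^0.8182 = 1.2716^0.8182 ≈ 1.2172

y*_N / y*_L ≈ 1.22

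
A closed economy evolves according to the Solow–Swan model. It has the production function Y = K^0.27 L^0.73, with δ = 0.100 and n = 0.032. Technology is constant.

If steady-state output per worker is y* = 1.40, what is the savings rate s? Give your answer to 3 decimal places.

s ≈ 0.328

At the steady state, Δk = 0, so s·k^α = (n + δ)·k.
Since y* = [s/(n + δ)]^(α/(1−α)), we have s/(n + δ) = (y*)^((1−α)/α) = 1.40^2.7037 = 2.4836.
Therefore s = 2.4836 × (n + δ) = 2.4836 × 0.132 = 0.3278.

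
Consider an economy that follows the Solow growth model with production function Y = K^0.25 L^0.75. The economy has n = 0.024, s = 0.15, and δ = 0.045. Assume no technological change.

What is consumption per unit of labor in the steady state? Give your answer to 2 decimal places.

In steady state, investment equals break-even investment: s·k^α = (n + δ)·k.
Rearranging, k^(1−α) = s / (n + δ).
k^0.75 = 0.15 / (0.024 + 0.045) = 0.15 / 0.069 = 2.1739
k* = 2.1739^(1/0.75) ≈ 2.8161
y* = (k*)^α = 2.8161^0.25 ≈ 1.2954
c* = (1 − s)·y* = (1 − 0.15) × 1.2954 ≈ 1.1011

c* = 1.10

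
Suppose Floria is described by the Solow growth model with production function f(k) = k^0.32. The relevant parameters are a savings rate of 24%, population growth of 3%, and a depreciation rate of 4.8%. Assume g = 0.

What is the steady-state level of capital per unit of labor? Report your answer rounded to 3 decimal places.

k* = 5.222

Steady state requires s·f(k) = (n + δ)·k, i.e. s·k^α = (n + δ)·k.
Dividing both sides by k: k^(1−α) = s / (n + δ).
k^0.68 = 0.24 / (0.030 + 0.048) = 0.24 / 0.078 = 3.0769
k* = 3.0769^(1/0.68) ≈ 5.2217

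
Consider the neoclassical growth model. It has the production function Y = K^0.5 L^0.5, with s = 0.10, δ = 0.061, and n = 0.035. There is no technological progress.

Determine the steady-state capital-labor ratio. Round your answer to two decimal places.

k* ≈ 1.09

At the steady state, Δk = 0, so s·k^α = (n + δ)·k.
Dividing both sides by k: k^(1−α) = s / (n + δ).
k^0.5 = 0.10 / (0.035 + 0.061) = 0.10 / 0.096 = 1.0417
k* = 1.0417^(1/0.5) ≈ 1.0851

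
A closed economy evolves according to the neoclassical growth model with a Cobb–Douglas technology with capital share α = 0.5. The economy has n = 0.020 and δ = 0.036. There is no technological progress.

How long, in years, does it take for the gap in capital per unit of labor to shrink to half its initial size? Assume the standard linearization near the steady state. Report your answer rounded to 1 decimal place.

t_½ ≈ 24.8 years

Near the steady state the convergence rate is λ = (1 − α)(n + δ).
λ = (1 − 0.5) × 0.056 = 0.5 × 0.056 = 0.0280
Half-life = ln 2 / λ = 0.6931 / 0.0280 ≈ 24.75 years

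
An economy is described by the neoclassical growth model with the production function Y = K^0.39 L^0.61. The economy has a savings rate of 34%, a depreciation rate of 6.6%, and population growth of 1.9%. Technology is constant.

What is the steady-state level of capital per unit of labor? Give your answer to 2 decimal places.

At the steady state, Δk = 0, so s·k^α = (n + δ)·k.
Dividing both sides by k: k^(1−α) = s / (n + δ).
k^0.61 = 0.34 / (0.019 + 0.066) = 0.34 / 0.085 = 4.0000
k* = 4.0000^(1/0.61) ≈ 9.7047

k* ≈ 9.70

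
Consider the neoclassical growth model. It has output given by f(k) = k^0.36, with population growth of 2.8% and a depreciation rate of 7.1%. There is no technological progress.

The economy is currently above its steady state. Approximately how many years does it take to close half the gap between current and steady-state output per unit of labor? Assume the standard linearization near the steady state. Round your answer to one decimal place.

Near the steady state the convergence rate is λ = (1 − α)(n + δ).
λ = (1 − 0.36) × 0.099 = 0.64 × 0.099 = 0.06336
Half-life = ln 2 / λ = 0.6931 / 0.06336 ≈ 10.94 years

t_½ ≈ 10.9 years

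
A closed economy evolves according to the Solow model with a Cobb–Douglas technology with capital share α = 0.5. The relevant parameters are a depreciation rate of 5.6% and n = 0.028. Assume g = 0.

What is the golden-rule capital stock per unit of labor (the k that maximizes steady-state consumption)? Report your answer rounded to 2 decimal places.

k_gold ≈ 35.43

The golden rule sets f'(k) = n + δ, i.e. α·k^(α−1) = n + δ.
So k^(1−α) = α / (n + δ) = 0.5 / 0.084 = 5.9524.
k_gold = 5.9524^(1/0.5) ≈ 35.4311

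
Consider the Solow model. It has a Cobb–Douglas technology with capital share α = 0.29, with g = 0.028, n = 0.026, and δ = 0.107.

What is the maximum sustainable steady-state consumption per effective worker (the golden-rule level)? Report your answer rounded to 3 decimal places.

c_gold ≈ 0.903

At the golden rule, f'(k) = n + g + δ, so α·k^(α−1) = n + g + δ and k_gold = (α/(n + g + δ))^(1/(1−α)).
k_gold = (0.29/0.161)^(1/0.71) = 1.8012^1.4085 ≈ 2.2907
c_gold = f(k_gold) − (n + g + δ)·k_gold = 1.2717 − 0.161×2.2907 ≈ 0.9029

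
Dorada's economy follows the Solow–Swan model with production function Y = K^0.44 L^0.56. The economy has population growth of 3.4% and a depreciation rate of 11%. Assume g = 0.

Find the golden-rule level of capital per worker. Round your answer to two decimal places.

k_gold ≈ 7.35

The golden rule sets f'(k) = n + δ, i.e. α·k^(α−1) = n + δ.
So k^(1−α) = α / (n + δ) = 0.44 / 0.144 = 3.0556.
k_gold = 3.0556^(1/0.56) ≈ 7.3493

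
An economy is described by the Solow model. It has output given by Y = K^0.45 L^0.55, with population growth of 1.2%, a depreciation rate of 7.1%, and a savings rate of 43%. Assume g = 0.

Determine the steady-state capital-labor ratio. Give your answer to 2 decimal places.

At the steady state, Δk = 0, so s·k^α = (n + δ)·k.
Dividing both sides by k: k^(1−α) = s / (n + δ).
k^0.55 = 0.43 / (0.012 + 0.071) = 0.43 / 0.083 = 5.1807
k* = 5.1807^(1/0.55) ≈ 19.9016

k* = 19.90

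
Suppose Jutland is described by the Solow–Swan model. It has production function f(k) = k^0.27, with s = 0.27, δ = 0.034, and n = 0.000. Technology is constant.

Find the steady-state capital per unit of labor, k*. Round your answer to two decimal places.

k* ≈ 17.09

Steady state requires s·f(k) = (n + δ)·k, i.e. s·k^α = (n + δ)·k.
Dividing both sides by k: k^(1−α) = s / (n + δ).
k^0.73 = 0.27 / (0.000 + 0.034) = 0.27 / 0.034 = 7.9412
k* = 7.9412^(1/0.73) ≈ 17.0892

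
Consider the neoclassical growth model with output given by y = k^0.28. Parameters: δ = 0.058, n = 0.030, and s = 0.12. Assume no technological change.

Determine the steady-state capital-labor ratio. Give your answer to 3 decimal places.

In steady state, investment equals break-even investment: s·k^α = (n + δ)·k.
Rearranging, k^(1−α) = s / (n + δ).
k^0.72 = 0.12 / (0.030 + 0.058) = 0.12 / 0.088 = 1.3636
k* = 1.3636^(1/0.72) ≈ 1.5384

k* ≈ 1.538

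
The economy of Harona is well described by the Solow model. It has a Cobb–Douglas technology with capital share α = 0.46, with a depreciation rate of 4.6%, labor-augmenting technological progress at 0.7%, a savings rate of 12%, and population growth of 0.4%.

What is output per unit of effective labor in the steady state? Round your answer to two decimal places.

y* ≈ 1.89

Steady state requires s·f(k) = (n + g + δ)·k, i.e. s·k^α = (n + g + δ)·k.
Dividing both sides by k: k^(1−α) = s / (n + g + δ).
k^0.54 = 0.12 / (0.004 + 0.007 + 0.046) = 0.12 / 0.057 = 2.1053
k* = 2.1053^(1/0.54) ≈ 3.9694
y* = (k*)^α = 3.9694^0.46 ≈ 1.8854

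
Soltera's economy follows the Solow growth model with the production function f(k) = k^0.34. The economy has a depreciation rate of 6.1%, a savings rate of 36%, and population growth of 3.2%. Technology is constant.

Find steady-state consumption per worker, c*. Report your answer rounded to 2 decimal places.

c* = 1.29

At the steady state, Δk = 0, so s·k^α = (n + δ)·k.
Dividing both sides by k: k^(1−α) = s / (n + δ).
k^0.66 = 0.36 / (0.032 + 0.061) = 0.36 / 0.093 = 3.8710
k* = 3.8710^(1/0.66) ≈ 7.7739
y* = (k*)^α = 7.7739^0.34 ≈ 2.0082
c* = (1 − s)·y* = (1 − 0.36) × 2.0082 ≈ 1.2852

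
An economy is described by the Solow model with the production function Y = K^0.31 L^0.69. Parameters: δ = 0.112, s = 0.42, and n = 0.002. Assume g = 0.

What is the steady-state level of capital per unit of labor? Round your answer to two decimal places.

k* = 6.62

In steady state, investment equals break-even investment: s·k^α = (n + δ)·k.
Dividing both sides by k: k^(1−α) = s / (n + δ).
k^0.69 = 0.42 / (0.002 + 0.112) = 0.42 / 0.114 = 3.6842
k* = 3.6842^(1/0.69) ≈ 6.6189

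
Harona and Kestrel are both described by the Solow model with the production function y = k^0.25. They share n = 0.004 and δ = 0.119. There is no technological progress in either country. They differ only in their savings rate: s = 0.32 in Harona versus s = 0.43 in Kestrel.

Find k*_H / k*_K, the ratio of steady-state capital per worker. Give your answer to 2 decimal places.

Steady-state k* = [s/(n + δ)]^(1/(1−α)), so the ratio is [ (s_H/(n + δ)_H) / (s_K/(n + δ)_K) ]^1.3333.
s_H/(n + δ)_H = 0.32/0.123 = 2.6016; s_K/(n + δ)_K = 0.43/0.123 = 3.4959.
Ratio = (2.6016/3.4959)^1.3333 = 0.7442^1.3333 ≈ 0.6744

ratio ≈ 0.67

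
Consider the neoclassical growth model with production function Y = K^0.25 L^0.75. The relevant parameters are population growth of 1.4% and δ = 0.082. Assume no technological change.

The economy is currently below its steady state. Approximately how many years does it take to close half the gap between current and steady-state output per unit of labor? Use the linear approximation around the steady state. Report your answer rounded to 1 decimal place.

Near the steady state the convergence rate is λ = (1 − α)(n + δ).
λ = (1 − 0.25) × 0.096 = 0.75 × 0.096 = 0.0720
Half-life = ln 2 / λ = 0.6931 / 0.0720 ≈ 9.63 years

about 9.6 years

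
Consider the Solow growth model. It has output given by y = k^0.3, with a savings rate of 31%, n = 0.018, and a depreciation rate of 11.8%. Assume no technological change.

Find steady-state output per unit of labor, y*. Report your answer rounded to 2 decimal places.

y* = 1.42

At the steady state, Δk = 0, so s·k^α = (n + δ)·k.
Rearranging, k^(1−α) = s / (n + δ).
k^0.7 = 0.31 / (0.018 + 0.118) = 0.31 / 0.136 = 2.2794
k* = 2.2794^(1/0.7) ≈ 3.2447
y* = (k*)^α = 3.2447^0.3 ≈ 1.4235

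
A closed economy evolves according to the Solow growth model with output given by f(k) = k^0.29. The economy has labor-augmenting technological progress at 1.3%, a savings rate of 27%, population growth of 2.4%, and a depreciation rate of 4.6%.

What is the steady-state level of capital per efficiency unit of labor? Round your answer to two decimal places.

k* ≈ 5.27

At the steady state, Δk = 0, so s·k^α = (n + g + δ)·k.
Dividing both sides by k: k^(1−α) = s / (n + g + δ).
k^0.71 = 0.27 / (0.024 + 0.013 + 0.046) = 0.27 / 0.083 = 3.2530
k* = 3.2530^(1/0.71) ≈ 5.2666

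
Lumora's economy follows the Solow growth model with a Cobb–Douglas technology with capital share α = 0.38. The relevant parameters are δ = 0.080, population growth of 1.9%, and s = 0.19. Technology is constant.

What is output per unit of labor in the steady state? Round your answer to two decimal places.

y* ≈ 1.49

In steady state, investment equals break-even investment: s·k^α = (n + δ)·k.
Rearranging, k^(1−α) = s / (n + δ).
k^0.62 = 0.19 / (0.019 + 0.080) = 0.19 / 0.099 = 1.9192
k* = 1.9192^(1/0.62) ≈ 2.8618
y* = (k*)^α = 2.8618^0.38 ≈ 1.4912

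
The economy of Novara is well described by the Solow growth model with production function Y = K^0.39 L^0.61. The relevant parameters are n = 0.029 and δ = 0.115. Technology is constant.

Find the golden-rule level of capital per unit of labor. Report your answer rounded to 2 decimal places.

The golden rule sets f'(k) = n + δ, i.e. α·k^(α−1) = n + δ.
So k^(1−α) = α / (n + δ) = 0.39 / 0.144 = 2.7083.
k_gold = 2.7083^(1/0.61) ≈ 5.1208

k_gold ≈ 5.12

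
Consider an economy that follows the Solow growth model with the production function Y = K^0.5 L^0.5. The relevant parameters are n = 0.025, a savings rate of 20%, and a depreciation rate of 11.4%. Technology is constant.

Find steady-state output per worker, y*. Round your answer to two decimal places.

At the steady state, Δk = 0, so s·k^α = (n + δ)·k.
Rearranging, k^(1−α) = s / (n + δ).
k^0.5 = 0.20 / (0.025 + 0.114) = 0.20 / 0.139 = 1.4388
k* = 1.4388^(1/0.5) ≈ 2.0701
y* = (k*)^α = 2.0701^0.5 ≈ 1.4388

y* = 1.44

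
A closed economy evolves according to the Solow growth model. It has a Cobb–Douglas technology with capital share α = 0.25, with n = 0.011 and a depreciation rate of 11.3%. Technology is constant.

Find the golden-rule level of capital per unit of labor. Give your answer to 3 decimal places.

The golden rule sets f'(k) = n + δ, i.e. α·k^(α−1) = n + δ.
So k^(1−α) = α / (n + δ) = 0.25 / 0.124 = 2.0161.
k_gold = 2.0161^(1/0.75) ≈ 2.5469

k_gold ≈ 2.547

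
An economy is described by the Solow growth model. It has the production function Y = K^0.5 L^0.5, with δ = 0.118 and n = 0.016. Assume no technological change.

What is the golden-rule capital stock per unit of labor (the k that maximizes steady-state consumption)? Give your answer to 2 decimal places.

k_gold ≈ 13.92

The golden rule sets f'(k) = n + δ, i.e. α·k^(α−1) = n + δ.
So k^(1−α) = α / (n + δ) = 0.5 / 0.134 = 3.7313.
k_gold = 3.7313^(1/0.5) ≈ 13.9226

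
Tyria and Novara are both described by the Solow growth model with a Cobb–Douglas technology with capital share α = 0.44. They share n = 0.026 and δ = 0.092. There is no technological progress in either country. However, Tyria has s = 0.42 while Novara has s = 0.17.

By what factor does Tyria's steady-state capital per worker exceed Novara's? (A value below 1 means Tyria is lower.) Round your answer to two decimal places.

Steady-state k* = [s/(n + δ)]^(1/(1−α)), so the ratio is [ (s_T/(n + δ)_T) / (s_N/(n + δ)_N) ]^1.7857.
s_T/(n + δ)_T = 0.42/0.118 = 3.5593; s_N/(n + δ)_N = 0.17/0.118 = 1.4407.
Ratio = (3.5593/1.4407)^1.7857 = 2.4705^1.7857 ≈ 5.0280

k*_T / k*_N ≈ 5.03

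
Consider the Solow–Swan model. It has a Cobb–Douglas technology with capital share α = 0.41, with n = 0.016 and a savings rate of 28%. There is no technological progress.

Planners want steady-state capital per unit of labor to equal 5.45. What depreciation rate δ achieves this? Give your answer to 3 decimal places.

δ ≈ 0.087

Steady state requires s·f(k) = (n + δ)·k, i.e. s·k^α = (n + δ)·k.
So s / (n + δ) = (k*)^(1−α) = 5.45^0.59 = 2.7194.
Therefore n + δ = s / 2.7194 = 0.28 / 2.7194 = 0.1030, so δ = 0.1030 − 0.016 = 0.0870.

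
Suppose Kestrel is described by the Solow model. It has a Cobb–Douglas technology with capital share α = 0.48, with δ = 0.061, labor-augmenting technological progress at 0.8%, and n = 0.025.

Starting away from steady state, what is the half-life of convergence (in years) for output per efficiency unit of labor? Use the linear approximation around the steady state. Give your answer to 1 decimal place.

t_½ ≈ 14.2 years

Near the steady state the convergence rate is λ = (1 − α)(n + g + δ).
λ = (1 − 0.48) × 0.094 = 0.52 × 0.094 = 0.04888
Half-life = ln 2 / λ = 0.6931 / 0.04888 ≈ 14.18 years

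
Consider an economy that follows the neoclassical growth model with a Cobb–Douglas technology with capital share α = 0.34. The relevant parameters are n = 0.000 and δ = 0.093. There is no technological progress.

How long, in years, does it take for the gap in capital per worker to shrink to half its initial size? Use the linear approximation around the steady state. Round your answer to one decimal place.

Near the steady state the convergence rate is λ = (1 − α)(n + δ).
λ = (1 − 0.34) × 0.093 = 0.66 × 0.093 = 0.06138
Half-life = ln 2 / λ = 0.6931 / 0.06138 ≈ 11.29 years

t_½ ≈ 11.3 years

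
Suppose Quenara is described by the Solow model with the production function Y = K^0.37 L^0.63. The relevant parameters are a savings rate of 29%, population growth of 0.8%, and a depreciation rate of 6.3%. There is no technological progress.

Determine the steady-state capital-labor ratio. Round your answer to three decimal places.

k* ≈ 9.334

Steady state requires s·f(k) = (n + δ)·k, i.e. s·k^α = (n + δ)·k.
Dividing both sides by k: k^(1−α) = s / (n + δ).
k^0.63 = 0.29 / (0.008 + 0.063) = 0.29 / 0.071 = 4.0845
k* = 4.0845^(1/0.63) ≈ 9.3339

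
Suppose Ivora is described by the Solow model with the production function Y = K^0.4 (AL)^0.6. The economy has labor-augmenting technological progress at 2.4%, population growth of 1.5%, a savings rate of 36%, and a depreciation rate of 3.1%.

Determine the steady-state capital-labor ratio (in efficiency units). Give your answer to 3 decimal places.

k* = 15.323

Steady state requires s·f(k) = (n + g + δ)·k, i.e. s·k^α = (n + g + δ)·k.
Dividing both sides by k: k^(1−α) = s / (n + g + δ).
k^0.6 = 0.36 / (0.015 + 0.024 + 0.031) = 0.36 / 0.070 = 5.1429
k* = 5.1429^(1/0.6) ≈ 15.3231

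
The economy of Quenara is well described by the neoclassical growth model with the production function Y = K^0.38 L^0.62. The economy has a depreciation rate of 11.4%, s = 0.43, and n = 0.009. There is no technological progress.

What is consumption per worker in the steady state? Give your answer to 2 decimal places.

In steady state, investment equals break-even investment: s·k^α = (n + δ)·k.
Dividing both sides by k: k^(1−α) = s / (n + δ).
k^0.62 = 0.43 / (0.009 + 0.114) = 0.43 / 0.123 = 3.4959
k* = 3.4959^(1/0.62) ≈ 7.5285
y* = (k*)^α = 7.5285^0.38 ≈ 2.1535
c* = (1 − s)·y* = (1 − 0.43) × 2.1535 ≈ 1.2275

c* ≈ 1.23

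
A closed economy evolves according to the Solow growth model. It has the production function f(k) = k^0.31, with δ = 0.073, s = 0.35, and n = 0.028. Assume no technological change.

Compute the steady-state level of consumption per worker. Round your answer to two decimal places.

c* = 1.14

Steady state requires s·f(k) = (n + δ)·k, i.e. s·k^α = (n + δ)·k.
Dividing both sides by k: k^(1−α) = s / (n + δ).
k^0.69 = 0.35 / (0.028 + 0.073) = 0.35 / 0.101 = 3.4653
k* = 3.4653^(1/0.69) ≈ 6.0567
y* = (k*)^α = 6.0567^0.31 ≈ 1.7478
c* = (1 − s)·y* = (1 − 0.35) × 1.7478 ≈ 1.1361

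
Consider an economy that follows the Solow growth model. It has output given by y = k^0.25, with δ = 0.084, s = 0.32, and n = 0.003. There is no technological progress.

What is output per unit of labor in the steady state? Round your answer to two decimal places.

y* = 1.54

In steady state, investment equals break-even investment: s·k^α = (n + δ)·k.
Rearranging, k^(1−α) = s / (n + δ).
k^0.75 = 0.32 / (0.003 + 0.084) = 0.32 / 0.087 = 3.6782
k* = 3.6782^(1/0.75) ≈ 5.6778
y* = (k*)^α = 5.6778^0.25 ≈ 1.5436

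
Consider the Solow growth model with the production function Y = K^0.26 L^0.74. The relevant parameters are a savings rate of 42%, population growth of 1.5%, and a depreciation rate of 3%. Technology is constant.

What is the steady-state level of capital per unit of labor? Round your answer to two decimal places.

Steady state requires s·f(k) = (n + δ)·k, i.e. s·k^α = (n + δ)·k.
Dividing both sides by k: k^(1−α) = s / (n + δ).
k^0.74 = 0.42 / (0.015 + 0.030) = 0.42 / 0.045 = 9.3333
k* = 9.3333^(1/0.74) ≈ 20.4578

k* = 20.46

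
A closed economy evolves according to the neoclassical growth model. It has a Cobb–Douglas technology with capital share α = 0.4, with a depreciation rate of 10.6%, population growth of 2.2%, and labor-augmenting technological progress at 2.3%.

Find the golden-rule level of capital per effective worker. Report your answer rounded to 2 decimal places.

k_gold ≈ 5.07

The golden rule sets f'(k) = n + g + δ, i.e. α·k^(α−1) = n + g + δ.
So k^(1−α) = α / (n + g + δ) = 0.4 / 0.151 = 2.6490.
k_gold = 2.6490^(1/0.6) ≈ 5.0715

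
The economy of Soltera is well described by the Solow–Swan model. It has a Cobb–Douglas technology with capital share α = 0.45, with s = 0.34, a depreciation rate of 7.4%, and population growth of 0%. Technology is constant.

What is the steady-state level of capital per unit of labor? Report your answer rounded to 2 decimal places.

Steady state requires s·f(k) = (n + δ)·k, i.e. s·k^α = (n + δ)·k.
Rearranging, k^(1−α) = s / (n + δ).
k^0.55 = 0.34 / (0.000 + 0.074) = 0.34 / 0.074 = 4.5946
k* = 4.5946^(1/0.55) ≈ 15.9988

k* ≈ 16.00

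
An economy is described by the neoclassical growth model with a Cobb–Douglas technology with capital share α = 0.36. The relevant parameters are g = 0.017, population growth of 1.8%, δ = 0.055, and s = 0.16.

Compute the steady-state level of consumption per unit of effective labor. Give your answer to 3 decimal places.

Steady state requires s·f(k) = (n + g + δ)·k, i.e. s·k^α = (n + g + δ)·k.
Rearranging, k^(1−α) = s / (n + g + δ).
k^0.64 = 0.16 / (0.018 + 0.017 + 0.055) = 0.16 / 0.090 = 1.7778
k* = 1.7778^(1/0.64) ≈ 2.4572
y* = (k*)^α = 2.4572^0.36 ≈ 1.3822
c* = (1 − s)·y* = (1 − 0.16) × 1.3822 ≈ 1.1610

c* = 1.161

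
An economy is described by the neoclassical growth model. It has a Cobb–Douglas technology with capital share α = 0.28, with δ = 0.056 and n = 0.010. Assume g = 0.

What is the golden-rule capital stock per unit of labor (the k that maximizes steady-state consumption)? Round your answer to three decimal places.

k_gold ≈ 7.442

The golden rule sets f'(k) = n + δ, i.e. α·k^(α−1) = n + δ.
So k^(1−α) = α / (n + δ) = 0.28 / 0.066 = 4.2424.
k_gold = 4.2424^(1/0.72) ≈ 7.4419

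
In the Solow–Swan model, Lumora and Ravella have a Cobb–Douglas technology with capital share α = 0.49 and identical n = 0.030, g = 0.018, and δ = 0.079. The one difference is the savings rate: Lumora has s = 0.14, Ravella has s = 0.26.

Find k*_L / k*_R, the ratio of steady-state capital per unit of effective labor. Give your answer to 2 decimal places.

k*_L / k*_R ≈ 0.30

Steady-state k* = [s/(n + g + δ)]^(1/(1−α)), so the ratio is [ (s_L/(n + g + δ)_L) / (s_R/(n + g + δ)_R) ]^1.9608.
s_L/(n + g + δ)_L = 0.14/0.127 = 1.1024; s_R/(n + g + δ)_R = 0.26/0.127 = 2.0472.
Ratio = (1.1024/2.0472)^1.9608 = 0.5385^1.9608 ≈ 0.2971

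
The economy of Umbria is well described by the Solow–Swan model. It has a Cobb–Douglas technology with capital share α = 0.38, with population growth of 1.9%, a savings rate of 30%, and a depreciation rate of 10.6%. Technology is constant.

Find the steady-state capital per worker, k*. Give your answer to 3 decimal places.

k* = 4.104

In steady state, investment equals break-even investment: s·k^α = (n + δ)·k.
Rearranging, k^(1−α) = s / (n + δ).
k^0.62 = 0.30 / (0.019 + 0.106) = 0.30 / 0.125 = 2.4000
k* = 2.4000^(1/0.62) ≈ 4.1043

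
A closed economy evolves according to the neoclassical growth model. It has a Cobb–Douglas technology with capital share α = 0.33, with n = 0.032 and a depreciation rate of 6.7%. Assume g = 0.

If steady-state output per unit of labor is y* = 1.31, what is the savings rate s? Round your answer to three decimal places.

s ≈ 0.171

Steady state requires s·f(k) = (n + δ)·k, i.e. s·k^α = (n + δ)·k.
Since y* = [s/(n + δ)]^(α/(1−α)), we have s/(n + δ) = (y*)^((1−α)/α) = 1.31^2.0303 = 1.7302.
Therefore s = 1.7302 × (n + δ) = 1.7302 × 0.099 = 0.1713.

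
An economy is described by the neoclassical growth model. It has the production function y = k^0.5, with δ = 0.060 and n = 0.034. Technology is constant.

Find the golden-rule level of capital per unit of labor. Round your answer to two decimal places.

k_gold ≈ 28.29

The golden rule sets f'(k) = n + δ, i.e. α·k^(α−1) = n + δ.
So k^(1−α) = α / (n + δ) = 0.5 / 0.094 = 5.3191.
k_gold = 5.3191^(1/0.5) ≈ 28.2928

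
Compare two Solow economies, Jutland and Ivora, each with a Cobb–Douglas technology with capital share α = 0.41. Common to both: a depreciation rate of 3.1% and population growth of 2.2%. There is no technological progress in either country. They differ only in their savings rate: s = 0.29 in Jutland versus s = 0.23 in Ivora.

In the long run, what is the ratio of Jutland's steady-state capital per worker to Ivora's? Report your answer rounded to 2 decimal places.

ratio ≈ 1.48

Steady-state k* = [s/(n + δ)]^(1/(1−α)), so the ratio is [ (s_J/(n + δ)_J) / (s_I/(n + δ)_I) ]^1.6949.
s_J/(n + δ)_J = 0.29/0.053 = 5.4717; s_I/(n + δ)_I = 0.23/0.053 = 4.3396.
Ratio = (5.4717/4.3396)^1.6949 = 1.2609^1.6949 ≈ 1.4813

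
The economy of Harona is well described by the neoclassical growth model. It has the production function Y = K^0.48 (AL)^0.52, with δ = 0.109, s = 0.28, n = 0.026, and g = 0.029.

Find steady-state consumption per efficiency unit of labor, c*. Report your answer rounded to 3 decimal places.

c* ≈ 1.180

At the steady state, Δk = 0, so s·k^α = (n + g + δ)·k.
Rearranging, k^(1−α) = s / (n + g + δ).
k^0.52 = 0.28 / (0.026 + 0.029 + 0.109) = 0.28 / 0.164 = 1.7073
k* = 1.7073^(1/0.52) ≈ 2.7974
y* = (k*)^α = 2.7974^0.48 ≈ 1.6385
c* = (1 − s)·y* = (1 − 0.28) × 1.6385 ≈ 1.1797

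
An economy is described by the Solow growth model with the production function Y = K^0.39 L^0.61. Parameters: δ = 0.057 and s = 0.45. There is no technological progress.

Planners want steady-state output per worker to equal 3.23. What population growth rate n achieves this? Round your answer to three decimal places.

In steady state, investment equals break-even investment: s·k^α = (n + δ)·k.
Since y* = [s/(n + δ)]^(α/(1−α)), we have s/(n + δ) = (y*)^((1−α)/α) = 3.23^1.5641 = 6.2581.
Therefore n + δ = s / 6.2581 = 0.45 / 6.2581 = 0.0719, so n = 0.0719 − 0.057 = 0.0149.

n ≈ 0.015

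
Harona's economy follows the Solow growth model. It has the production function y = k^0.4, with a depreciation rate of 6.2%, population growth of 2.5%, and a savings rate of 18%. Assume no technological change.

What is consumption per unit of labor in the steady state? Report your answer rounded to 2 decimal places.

c* = 1.33

At the steady state, Δk = 0, so s·k^α = (n + δ)·k.
Dividing both sides by k: k^(1−α) = s / (n + δ).
k^0.6 = 0.18 / (0.025 + 0.062) = 0.18 / 0.087 = 2.0690
k* = 2.0690^(1/0.6) ≈ 3.3594
y* = (k*)^α = 3.3594^0.4 ≈ 1.6237
c* = (1 − s)·y* = (1 − 0.18) × 1.6237 ≈ 1.3314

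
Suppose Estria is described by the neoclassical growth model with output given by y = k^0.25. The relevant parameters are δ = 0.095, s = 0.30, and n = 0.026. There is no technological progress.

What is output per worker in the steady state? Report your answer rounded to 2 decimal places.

At the steady state, Δk = 0, so s·k^α = (n + δ)·k.
Rearranging, k^(1−α) = s / (n + δ).
k^0.75 = 0.30 / (0.026 + 0.095) = 0.30 / 0.121 = 2.4793
k* = 2.4793^(1/0.75) ≈ 3.3556
y* = (k*)^α = 3.3556^0.25 ≈ 1.3535

y* ≈ 1.35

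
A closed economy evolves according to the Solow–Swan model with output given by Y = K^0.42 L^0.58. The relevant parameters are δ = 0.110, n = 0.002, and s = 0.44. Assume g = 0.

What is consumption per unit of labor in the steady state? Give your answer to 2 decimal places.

In steady state, investment equals break-even investment: s·k^α = (n + δ)·k.
Dividing both sides by k: k^(1−α) = s / (n + δ).
k^0.58 = 0.44 / (0.002 + 0.110) = 0.44 / 0.112 = 3.9286
k* = 3.9286^(1/0.58) ≈ 10.5815
y* = (k*)^α = 10.5815^0.42 ≈ 2.6935
c* = (1 − s)·y* = (1 − 0.44) × 2.6935 ≈ 1.5084

c* = 1.51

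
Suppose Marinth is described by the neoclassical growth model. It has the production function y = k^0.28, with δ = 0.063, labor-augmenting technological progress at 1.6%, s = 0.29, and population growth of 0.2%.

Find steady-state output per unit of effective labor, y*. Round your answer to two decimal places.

y* ≈ 1.64

In steady state, investment equals break-even investment: s·k^α = (n + g + δ)·k.
Dividing both sides by k: k^(1−α) = s / (n + g + δ).
k^0.72 = 0.29 / (0.002 + 0.016 + 0.063) = 0.29 / 0.081 = 3.5802
k* = 3.5802^(1/0.72) ≈ 5.8792
y* = (k*)^α = 5.8792^0.28 ≈ 1.6421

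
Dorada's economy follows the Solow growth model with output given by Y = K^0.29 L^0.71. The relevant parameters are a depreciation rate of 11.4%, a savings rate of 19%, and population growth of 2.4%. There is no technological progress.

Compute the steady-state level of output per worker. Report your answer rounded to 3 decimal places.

y* = 1.140

In steady state, investment equals break-even investment: s·k^α = (n + δ)·k.
Dividing both sides by k: k^(1−α) = s / (n + δ).
k^0.71 = 0.19 / (0.024 + 0.114) = 0.19 / 0.138 = 1.3768
k* = 1.3768^(1/0.71) ≈ 1.5689
y* = (k*)^α = 1.5689^0.29 ≈ 1.1395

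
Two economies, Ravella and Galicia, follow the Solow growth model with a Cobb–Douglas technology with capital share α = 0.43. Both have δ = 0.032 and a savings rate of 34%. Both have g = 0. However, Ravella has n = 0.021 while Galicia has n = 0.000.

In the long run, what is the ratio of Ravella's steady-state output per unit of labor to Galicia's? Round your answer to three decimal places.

Steady-state y* = [s/(n + δ)]^(α/(1−α)), so the ratio is [ (s_R/(n + δ)_R) / (s_G/(n + δ)_G) ]^0.7544.
s_R/(n + δ)_R = 0.34/0.053 = 6.4151; s_G/(n + δ)_G = 0.34/0.032 = 10.6250.
Ratio = (6.4151/10.6250)^0.7544 = 0.6038^0.7544 ≈ 0.6834

y*_R / y*_G ≈ 0.683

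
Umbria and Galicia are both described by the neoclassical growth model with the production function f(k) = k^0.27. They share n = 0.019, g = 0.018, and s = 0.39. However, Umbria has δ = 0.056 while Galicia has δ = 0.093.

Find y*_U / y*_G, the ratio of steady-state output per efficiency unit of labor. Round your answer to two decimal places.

Steady-state y* = [s/(n + g + δ)]^(α/(1−α)), so the ratio is [ (s_U/(n + g + δ)_U) / (s_G/(n + g + δ)_G) ]^0.3699.
s_U/(n + g + δ)_U = 0.39/0.093 = 4.1935; s_G/(n + g + δ)_G = 0.39/0.130 = 3.0000.
Ratio = (4.1935/3.0000)^0.3699 = 1.3978^0.3699 ≈ 1.1319

y*_U / y*_G ≈ 1.13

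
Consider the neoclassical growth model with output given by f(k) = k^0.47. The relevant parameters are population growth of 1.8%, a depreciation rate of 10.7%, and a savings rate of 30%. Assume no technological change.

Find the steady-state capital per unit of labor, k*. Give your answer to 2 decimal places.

In steady state, investment equals break-even investment: s·k^α = (n + δ)·k.
Rearranging, k^(1−α) = s / (n + δ).
k^0.53 = 0.30 / (0.018 + 0.107) = 0.30 / 0.125 = 2.4000
k* = 2.4000^(1/0.53) ≈ 5.2165

k* = 5.22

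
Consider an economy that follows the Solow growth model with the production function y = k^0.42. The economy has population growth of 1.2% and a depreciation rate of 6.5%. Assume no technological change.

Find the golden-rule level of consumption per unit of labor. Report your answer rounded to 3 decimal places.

At the golden rule, f'(k) = n + δ, so α·k^(α−1) = n + δ and k_gold = (α/(n + δ))^(1/(1−α)).
k_gold = (0.42/0.077)^(1/0.58) = 5.4545^1.7241 ≈ 18.6311
c_gold = f(k_gold) − (n + δ)·k_gold = 3.4159 − 0.077×18.6311 ≈ 1.9813

c_gold ≈ 1.981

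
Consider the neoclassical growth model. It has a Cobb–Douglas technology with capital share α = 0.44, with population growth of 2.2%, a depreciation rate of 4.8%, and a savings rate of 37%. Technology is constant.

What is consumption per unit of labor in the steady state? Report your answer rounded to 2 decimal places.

At the steady state, Δk = 0, so s·k^α = (n + δ)·k.
Dividing both sides by k: k^(1−α) = s / (n + δ).
k^0.56 = 0.37 / (0.022 + 0.048) = 0.37 / 0.070 = 5.2857
k* = 5.2857^(1/0.56) ≈ 19.5548
y* = (k*)^α = 19.5548^0.44 ≈ 3.6996
c* = (1 − s)·y* = (1 − 0.37) × 3.6996 ≈ 2.3307

c* = 2.33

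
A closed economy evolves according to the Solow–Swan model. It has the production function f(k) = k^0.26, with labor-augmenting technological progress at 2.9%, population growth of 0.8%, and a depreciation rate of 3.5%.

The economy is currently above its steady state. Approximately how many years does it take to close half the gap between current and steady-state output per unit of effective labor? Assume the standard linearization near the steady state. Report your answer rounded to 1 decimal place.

Near the steady state the convergence rate is λ = (1 − α)(n + g + δ).
λ = (1 − 0.26) × 0.072 = 0.74 × 0.072 = 0.05328
Half-life = ln 2 / λ = 0.6931 / 0.05328 ≈ 13.01 years

half-life ≈ 13.0 years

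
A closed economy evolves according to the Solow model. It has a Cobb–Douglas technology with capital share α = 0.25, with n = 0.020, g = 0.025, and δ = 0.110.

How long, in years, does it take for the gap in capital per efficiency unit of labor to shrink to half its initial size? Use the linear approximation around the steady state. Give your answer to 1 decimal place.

t_½ ≈ 6.0 years

Near the steady state the convergence rate is λ = (1 − α)(n + g + δ).
λ = (1 − 0.25) × 0.155 = 0.75 × 0.155 = 0.11625
Half-life = ln 2 / λ = 0.6931 / 0.11625 ≈ 5.96 years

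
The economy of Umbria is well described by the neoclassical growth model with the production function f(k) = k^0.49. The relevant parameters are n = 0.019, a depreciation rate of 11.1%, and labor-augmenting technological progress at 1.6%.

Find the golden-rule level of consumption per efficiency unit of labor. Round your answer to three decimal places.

At the golden rule, f'(k) = n + g + δ, so α·k^(α−1) = n + g + δ and k_gold = (α/(n + g + δ))^(1/(1−α)).
k_gold = (0.49/0.146)^(1/0.51) = 3.3562^1.9608 ≈ 10.7419
c_gold = f(k_gold) − (n + g + δ)·k_gold = 3.2006 − 0.146×10.7419 ≈ 1.6323

c_gold ≈ 1.632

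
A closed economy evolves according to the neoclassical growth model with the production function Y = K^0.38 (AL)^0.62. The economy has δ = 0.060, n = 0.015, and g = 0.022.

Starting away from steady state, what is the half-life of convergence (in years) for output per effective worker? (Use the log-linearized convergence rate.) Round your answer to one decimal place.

about 11.5 years

Near the steady state the convergence rate is λ = (1 − α)(n + g + δ).
λ = (1 − 0.38) × 0.097 = 0.62 × 0.097 = 0.06014
Half-life = ln 2 / λ = 0.6931 / 0.06014 ≈ 11.52 years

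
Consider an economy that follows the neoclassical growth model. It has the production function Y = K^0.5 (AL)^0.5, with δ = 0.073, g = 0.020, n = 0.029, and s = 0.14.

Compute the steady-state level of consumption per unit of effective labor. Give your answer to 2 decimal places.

At the steady state, Δk = 0, so s·k^α = (n + g + δ)·k.
Rearranging, k^(1−α) = s / (n + g + δ).
k^0.5 = 0.14 / (0.029 + 0.020 + 0.073) = 0.14 / 0.122 = 1.1475
k* = 1.1475^(1/0.5) ≈ 1.3168
y* = (k*)^α = 1.3168^0.5 ≈ 1.1475
c* = (1 − s)·y* = (1 − 0.14) × 1.1475 ≈ 0.9869

c* = 0.99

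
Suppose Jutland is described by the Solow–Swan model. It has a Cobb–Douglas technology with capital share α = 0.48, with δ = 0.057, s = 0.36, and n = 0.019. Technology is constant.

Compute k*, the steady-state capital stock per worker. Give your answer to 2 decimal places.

k* = 19.91

In steady state, investment equals break-even investment: s·k^α = (n + δ)·k.
Rearranging, k^(1−α) = s / (n + δ).
k^0.52 = 0.36 / (0.019 + 0.057) = 0.36 / 0.076 = 4.7368
k* = 4.7368^(1/0.52) ≈ 19.9072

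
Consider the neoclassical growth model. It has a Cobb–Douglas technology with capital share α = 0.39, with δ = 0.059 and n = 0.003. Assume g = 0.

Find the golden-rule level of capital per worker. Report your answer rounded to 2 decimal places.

k_gold ≈ 20.38

The golden rule sets f'(k) = n + δ, i.e. α·k^(α−1) = n + δ.
So k^(1−α) = α / (n + δ) = 0.39 / 0.062 = 6.2903.
k_gold = 6.2903^(1/0.61) ≈ 20.3844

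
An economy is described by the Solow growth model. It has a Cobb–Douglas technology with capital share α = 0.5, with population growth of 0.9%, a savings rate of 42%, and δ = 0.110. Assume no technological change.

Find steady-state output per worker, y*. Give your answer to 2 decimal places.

Steady state requires s·f(k) = (n + δ)·k, i.e. s·k^α = (n + δ)·k.
Dividing both sides by k: k^(1−α) = s / (n + δ).
k^0.5 = 0.42 / (0.009 + 0.110) = 0.42 / 0.119 = 3.5294
k* = 3.5294^(1/0.5) ≈ 12.4567
y* = (k*)^α = 12.4567^0.5 ≈ 3.5294

y* = 3.53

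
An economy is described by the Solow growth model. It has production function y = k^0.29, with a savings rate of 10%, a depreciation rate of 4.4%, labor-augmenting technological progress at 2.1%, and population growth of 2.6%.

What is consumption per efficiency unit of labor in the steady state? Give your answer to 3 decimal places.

c* = 0.935

Steady state requires s·f(k) = (n + g + δ)·k, i.e. s·k^α = (n + g + δ)·k.
Dividing both sides by k: k^(1−α) = s / (n + g + δ).
k^0.71 = 0.10 / (0.026 + 0.021 + 0.044) = 0.10 / 0.091 = 1.0989
k* = 1.0989^(1/0.71) ≈ 1.1421
y* = (k*)^α = 1.1421^0.29 ≈ 1.0393
c* = (1 − s)·y* = (1 − 0.10) × 1.0393 ≈ 0.9354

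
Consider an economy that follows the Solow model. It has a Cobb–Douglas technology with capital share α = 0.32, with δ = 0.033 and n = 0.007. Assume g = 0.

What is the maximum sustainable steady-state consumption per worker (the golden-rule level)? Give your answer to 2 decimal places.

At the golden rule, f'(k) = n + δ, so α·k^(α−1) = n + δ and k_gold = (α/(n + δ))^(1/(1−α)).
k_gold = (0.32/0.040)^(1/0.68) = 8.0000^1.4706 ≈ 21.2855
c_gold = f(k_gold) − (n + δ)·k_gold = 2.6606 − 0.040×21.2855 ≈ 1.8092

c_gold ≈ 1.81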